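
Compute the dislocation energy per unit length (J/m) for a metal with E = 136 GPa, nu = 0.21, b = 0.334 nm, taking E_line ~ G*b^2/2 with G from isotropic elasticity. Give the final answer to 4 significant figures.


Step 1: G = E / (2*(1+nu))
G = 136 / (2*(1+0.21)) = 56.1983 GPa = 5.61983e+10 Pa
Step 2: E_line = G*b^2/2
b = 0.334 nm = 3.34e-10 m
E_line = 0.5 * 5.61983e+10 * (3.34e-10)^2 = 3.135e-09 J/m


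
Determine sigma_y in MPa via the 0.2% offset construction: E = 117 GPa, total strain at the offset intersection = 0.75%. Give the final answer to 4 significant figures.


Offset strain = 0.002
Elastic strain at yield = total_strain - offset = 7.5e-03 - 0.002 = 5.5e-03
sigma_y = E * elastic_strain = 117000 * 5.5e-03
sigma_y = 643.5 MPa


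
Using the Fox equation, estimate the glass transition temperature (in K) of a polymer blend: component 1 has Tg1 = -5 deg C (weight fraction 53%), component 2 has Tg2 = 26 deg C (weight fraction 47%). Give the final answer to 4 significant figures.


1/Tg = w1/Tg1 + w2/Tg2 (in Kelvin)
Tg1 = 268.15 K, Tg2 = 299.15 K
1/Tg = 0.53/268.15 + 0.47/299.15
Tg = 281.9 K


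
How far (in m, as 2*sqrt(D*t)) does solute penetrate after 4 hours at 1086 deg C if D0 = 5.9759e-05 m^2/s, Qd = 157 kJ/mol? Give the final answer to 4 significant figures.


Step 1: D = D0 * exp(-Qd/(R*T))
T = 1359.15 K
D = 5.9759e-05 * exp(-157e3 / (8.314 * 1359.15)) = 5.52568e-11 m^2/s
Step 2: L = 2*sqrt(D*t)
t = 4 h = 14400 s
L = 2*sqrt(5.52568e-11 * 14400) = 1.784e-03 m


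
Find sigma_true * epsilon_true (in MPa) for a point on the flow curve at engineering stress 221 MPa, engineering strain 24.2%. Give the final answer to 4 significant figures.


sigma_true = sigma_eng * (1 + epsilon_eng)
sigma_true = 221 * (1 + 0.242) = 274.482 MPa
epsilon_true = ln(1 + epsilon_eng)
epsilon_true = ln(1 + 0.242) = 0.216723
sigma_true * epsilon_true = 274.482 * 0.216723 = 59.49 MPa


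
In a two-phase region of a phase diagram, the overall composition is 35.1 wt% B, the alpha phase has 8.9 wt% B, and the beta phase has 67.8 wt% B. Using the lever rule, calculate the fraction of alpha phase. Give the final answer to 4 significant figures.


f_alpha = (C_beta - C0) / (C_beta - C_alpha)
f_alpha = (67.8 - 35.1) / (67.8 - 8.9)
f_alpha = 0.5552


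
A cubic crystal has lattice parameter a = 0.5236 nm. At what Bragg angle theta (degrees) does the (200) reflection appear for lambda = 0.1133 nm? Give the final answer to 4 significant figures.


d = a / sqrt(h^2+k^2+l^2)
d = 0.5236 / sqrt(4) = 0.2618 nm
lambda = 2*d*sin(theta)  =>  sin(theta) = lambda / (2*d)
sin(theta) = 0.1133 / (2 * 0.2618) = 0.216387
theta = 12.5 deg


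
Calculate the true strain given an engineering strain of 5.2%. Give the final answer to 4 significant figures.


epsilon_true = ln(1 + epsilon_eng)
epsilon_true = ln(1 + 0.052)
epsilon_true = 0.05069


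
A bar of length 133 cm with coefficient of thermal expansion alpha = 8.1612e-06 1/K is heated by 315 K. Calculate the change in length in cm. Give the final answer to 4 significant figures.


dL = L0 * alpha * dT
dL = 133 * 8.1612e-06 * 315
dL = 0.3419 cm


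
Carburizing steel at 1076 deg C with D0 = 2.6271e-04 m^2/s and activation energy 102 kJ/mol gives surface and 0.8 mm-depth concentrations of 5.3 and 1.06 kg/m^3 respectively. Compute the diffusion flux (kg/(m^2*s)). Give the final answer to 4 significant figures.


Step 1: D = D0 * exp(-Qd/(R*T))
T = 1076 + 273.15 = 1349.15 K
D = 2.6271e-04 * exp(-102e3 / (8.314 * 1349.15)) = 2.95277e-08 m^2/s
Step 2: J = D * (C1 - C2) / dx
J = 2.95277e-08 * (5.3 - 1.06) / 8e-04
J = 1.565e-04 kg/(m^2*s)


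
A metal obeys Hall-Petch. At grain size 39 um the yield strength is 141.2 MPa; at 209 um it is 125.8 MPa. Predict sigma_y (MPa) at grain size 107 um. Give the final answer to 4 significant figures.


sigma_y = sigma0 + k / sqrt(d)
1/sqrt(d1) = 1/sqrt(3.9e-05) = 160.128;  1/sqrt(d2) = 69.1714
k = (sigma1 - sigma2) / (1/sqrt(d1) - 1/sqrt(d2)) = (141.2 - 125.8) / (160.128 - 69.1714) = 0.169311 MPa*m^0.5
sigma0 = sigma1 - k/sqrt(d1) = 141.2 - 0.169311*160.128 = 114.088 MPa
sigma_y(d3) = 114.088 + 0.169311 / sqrt(1.07e-04) = 130.5 MPa


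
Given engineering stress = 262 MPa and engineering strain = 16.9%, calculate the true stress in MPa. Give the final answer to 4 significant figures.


sigma_true = sigma_eng * (1 + epsilon_eng)
sigma_true = 262 * (1 + 0.169)
sigma_true = 306.3 MPa


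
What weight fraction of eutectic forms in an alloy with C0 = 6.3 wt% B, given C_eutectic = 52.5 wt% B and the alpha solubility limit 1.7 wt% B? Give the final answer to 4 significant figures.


f_primary = (C_e - C0) / (C_e - C_alpha_max)
f_primary = (52.5 - 6.3) / (52.5 - 1.7)
f_primary = 0.909449
f_eutectic = 1 - 0.909449 = 0.09055


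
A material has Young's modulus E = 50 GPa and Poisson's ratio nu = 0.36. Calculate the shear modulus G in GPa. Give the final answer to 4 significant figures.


G = E / (2*(1+nu))
G = 50 / (2*(1+0.36))
G = 18.38 GPa


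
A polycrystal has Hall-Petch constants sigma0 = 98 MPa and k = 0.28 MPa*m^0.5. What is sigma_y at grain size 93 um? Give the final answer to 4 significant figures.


sigma_y = sigma0 + k / sqrt(d)
d = 93 um = 9.3e-05 m
sigma_y = 98 + 0.28 / sqrt(9.3e-05)
sigma_y = 127 MPa


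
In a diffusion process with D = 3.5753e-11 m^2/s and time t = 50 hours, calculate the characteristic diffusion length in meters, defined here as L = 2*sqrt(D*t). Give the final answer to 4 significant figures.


t = 50 hr = 180000 s
Diffusion length = 2*sqrt(D*t)
= 2*sqrt(3.5753e-11 * 180000)
= 5.074e-03 m


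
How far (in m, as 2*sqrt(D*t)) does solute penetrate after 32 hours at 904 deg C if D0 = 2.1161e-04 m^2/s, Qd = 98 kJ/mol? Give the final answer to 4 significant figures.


Step 1: D = D0 * exp(-Qd/(R*T))
T = 1177.15 K
D = 2.1161e-04 * exp(-98e3 / (8.314 * 1177.15)) = 9.47862e-09 m^2/s
Step 2: L = 2*sqrt(D*t)
t = 32 h = 115200 s
L = 2*sqrt(9.47862e-09 * 115200) = 0.06609 m


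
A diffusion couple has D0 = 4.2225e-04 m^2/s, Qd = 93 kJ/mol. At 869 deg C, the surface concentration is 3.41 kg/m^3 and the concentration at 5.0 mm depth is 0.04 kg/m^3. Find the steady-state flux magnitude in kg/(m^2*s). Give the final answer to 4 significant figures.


Step 1: D = D0 * exp(-Qd/(R*T))
T = 869 + 273.15 = 1142.15 K
D = 4.2225e-04 * exp(-93e3 / (8.314 * 1142.15)) = 2.35608e-08 m^2/s
Step 2: J = D * (C1 - C2) / dx
J = 2.35608e-08 * (3.41 - 0.04) / 5e-03
J = 1.588e-05 kg/(m^2*s)


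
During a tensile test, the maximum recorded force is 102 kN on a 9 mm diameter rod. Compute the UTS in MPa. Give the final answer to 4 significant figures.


A0 = pi*(d/2)^2 = pi*(9/2)^2 = 63.6173 mm^2
UTS = F_max / A0 = 102*1000 / 63.6173
UTS = 1603 MPa


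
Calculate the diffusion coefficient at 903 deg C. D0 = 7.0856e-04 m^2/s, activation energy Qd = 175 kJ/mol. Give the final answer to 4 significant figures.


D = D0 * exp(-Qd / (R*T))
T = 1176.15 K
D = 7.0856e-04 * exp(-175e3 / (8.314 * 1176.15))
D = 1.197e-11 m^2/s


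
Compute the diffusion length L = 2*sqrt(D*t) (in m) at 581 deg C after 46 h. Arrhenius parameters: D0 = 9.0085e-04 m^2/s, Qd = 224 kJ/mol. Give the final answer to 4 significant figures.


Step 1: D = D0 * exp(-Qd/(R*T))
T = 854.15 K
D = 9.0085e-04 * exp(-224e3 / (8.314 * 854.15)) = 1.80167e-17 m^2/s
Step 2: L = 2*sqrt(D*t)
t = 46 h = 165600 s
L = 2*sqrt(1.80167e-17 * 165600) = 3.455e-06 m


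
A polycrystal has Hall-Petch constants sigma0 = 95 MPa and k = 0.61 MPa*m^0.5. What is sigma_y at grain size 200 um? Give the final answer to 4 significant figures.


sigma_y = sigma0 + k / sqrt(d)
d = 200 um = 2e-04 m
sigma_y = 95 + 0.61 / sqrt(2e-04)
sigma_y = 138.1 MPa


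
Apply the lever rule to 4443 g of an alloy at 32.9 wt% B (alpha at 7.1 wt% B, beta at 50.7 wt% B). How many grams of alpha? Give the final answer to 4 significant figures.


f_alpha = (C_beta - C0) / (C_beta - C_alpha)
f_alpha = (50.7 - 32.9) / (50.7 - 7.1) = 0.408257
m_alpha = f_alpha * m_total = 0.408257 * 4443 = 1814 g


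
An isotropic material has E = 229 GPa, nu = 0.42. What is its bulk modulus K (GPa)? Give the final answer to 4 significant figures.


K = E / (3*(1-2*nu))
K = 229 / (3*(1-2*0.42))
K = 477.1 GPa


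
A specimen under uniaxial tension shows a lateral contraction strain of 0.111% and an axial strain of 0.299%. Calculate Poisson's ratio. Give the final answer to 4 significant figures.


nu = -epsilon_lat / epsilon_axial
Lateral strain is contraction (negative), so using magnitudes:
nu = 0.111 / 0.299
nu = 0.3712


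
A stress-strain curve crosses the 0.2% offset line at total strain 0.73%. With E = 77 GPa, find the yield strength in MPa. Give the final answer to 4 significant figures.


Offset strain = 0.002
Elastic strain at yield = total_strain - offset = 7.3e-03 - 0.002 = 5.3e-03
sigma_y = E * elastic_strain = 77000 * 5.3e-03
sigma_y = 408.1 MPa


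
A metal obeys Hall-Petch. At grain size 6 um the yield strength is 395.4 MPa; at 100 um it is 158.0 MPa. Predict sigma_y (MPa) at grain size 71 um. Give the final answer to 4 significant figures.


sigma_y = sigma0 + k / sqrt(d)
1/sqrt(d1) = 1/sqrt(6e-06) = 408.248;  1/sqrt(d2) = 100
k = (sigma1 - sigma2) / (1/sqrt(d1) - 1/sqrt(d2)) = (395.4 - 158.0) / (408.248 - 100) = 0.770158 MPa*m^0.5
sigma0 = sigma1 - k/sqrt(d1) = 395.4 - 0.770158*408.248 = 80.9842 MPa
sigma_y(d3) = 80.9842 + 0.770158 / sqrt(7.1e-05) = 172.4 MPa


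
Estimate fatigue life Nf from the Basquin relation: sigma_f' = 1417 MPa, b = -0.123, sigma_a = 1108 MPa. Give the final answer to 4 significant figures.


sigma_a = sigma_f' * (2*Nf)^b
2*Nf = (sigma_a / sigma_f')^(1/b)
2*Nf = (1108 / 1417)^(1/-0.123)
2*Nf = 7.38818
Nf = 3.694 cycles


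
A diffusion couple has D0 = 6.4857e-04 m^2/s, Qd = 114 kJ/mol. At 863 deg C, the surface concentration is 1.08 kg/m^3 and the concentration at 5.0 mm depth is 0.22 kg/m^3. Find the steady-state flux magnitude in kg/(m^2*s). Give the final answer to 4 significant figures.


Step 1: D = D0 * exp(-Qd/(R*T))
T = 863 + 273.15 = 1136.15 K
D = 6.4857e-04 * exp(-114e3 / (8.314 * 1136.15)) = 3.72052e-09 m^2/s
Step 2: J = D * (C1 - C2) / dx
J = 3.72052e-09 * (1.08 - 0.22) / 5e-03
J = 6.399e-07 kg/(m^2*s)


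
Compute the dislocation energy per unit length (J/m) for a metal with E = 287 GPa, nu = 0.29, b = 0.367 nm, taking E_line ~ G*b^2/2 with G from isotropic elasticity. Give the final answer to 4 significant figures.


Step 1: G = E / (2*(1+nu))
G = 287 / (2*(1+0.29)) = 111.24 GPa = 1.1124e+11 Pa
Step 2: E_line = G*b^2/2
b = 0.367 nm = 3.67e-10 m
E_line = 0.5 * 1.1124e+11 * (3.67e-10)^2 = 7.491e-09 J/m


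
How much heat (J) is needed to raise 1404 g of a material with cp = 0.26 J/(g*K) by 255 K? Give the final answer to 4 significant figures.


Q = m * cp * dT
Q = 1404 * 0.26 * 255
Q = 93090 J


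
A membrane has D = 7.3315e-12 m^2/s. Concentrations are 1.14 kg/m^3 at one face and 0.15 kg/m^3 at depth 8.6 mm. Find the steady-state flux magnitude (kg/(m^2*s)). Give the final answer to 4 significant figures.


J = -D * (dC/dx) = D * (C1 - C2) / dx
J = 7.3315e-12 * (1.14 - 0.15) / 8.6e-03
J = 8.44e-10 kg/(m^2*s)


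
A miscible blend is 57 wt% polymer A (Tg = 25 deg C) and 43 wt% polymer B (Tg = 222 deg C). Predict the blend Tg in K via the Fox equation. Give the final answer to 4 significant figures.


1/Tg = w1/Tg1 + w2/Tg2 (in Kelvin)
Tg1 = 298.15 K, Tg2 = 495.15 K
1/Tg = 0.57/298.15 + 0.43/495.15
Tg = 359.7 K


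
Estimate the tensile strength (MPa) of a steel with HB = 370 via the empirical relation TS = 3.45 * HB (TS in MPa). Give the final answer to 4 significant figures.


TS (MPa) = 3.45 * HB
TS = 3.45 * 370
TS = 1277 MPa


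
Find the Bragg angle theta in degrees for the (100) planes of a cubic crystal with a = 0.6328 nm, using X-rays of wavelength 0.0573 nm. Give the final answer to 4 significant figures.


d = a / sqrt(h^2+k^2+l^2)
d = 0.6328 / sqrt(1) = 0.6328 nm
lambda = 2*d*sin(theta)  =>  sin(theta) = lambda / (2*d)
sin(theta) = 0.0573 / (2 * 0.6328) = 0.045275
theta = 2.595 deg


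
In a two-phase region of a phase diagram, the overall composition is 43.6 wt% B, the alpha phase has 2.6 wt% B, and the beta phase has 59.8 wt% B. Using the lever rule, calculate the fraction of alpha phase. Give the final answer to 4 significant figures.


f_alpha = (C_beta - C0) / (C_beta - C_alpha)
f_alpha = (59.8 - 43.6) / (59.8 - 2.6)
f_alpha = 0.2832


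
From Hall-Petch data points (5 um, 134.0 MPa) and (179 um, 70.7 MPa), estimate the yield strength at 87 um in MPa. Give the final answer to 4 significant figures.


sigma_y = sigma0 + k / sqrt(d)
1/sqrt(d1) = 1/sqrt(5e-06) = 447.214;  1/sqrt(d2) = 74.7435
k = (sigma1 - sigma2) / (1/sqrt(d1) - 1/sqrt(d2)) = (134.0 - 70.7) / (447.214 - 74.7435) = 0.169947 MPa*m^0.5
sigma0 = sigma1 - k/sqrt(d1) = 134.0 - 0.169947*447.214 = 57.9976 MPa
sigma_y(d3) = 57.9976 + 0.169947 / sqrt(8.7e-05) = 76.22 MPa


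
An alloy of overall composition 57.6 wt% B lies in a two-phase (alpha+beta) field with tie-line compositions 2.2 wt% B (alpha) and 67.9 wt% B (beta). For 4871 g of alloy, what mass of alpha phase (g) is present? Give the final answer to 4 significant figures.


f_alpha = (C_beta - C0) / (C_beta - C_alpha)
f_alpha = (67.9 - 57.6) / (67.9 - 2.2) = 0.156773
m_alpha = f_alpha * m_total = 0.156773 * 4871 = 763.6 g


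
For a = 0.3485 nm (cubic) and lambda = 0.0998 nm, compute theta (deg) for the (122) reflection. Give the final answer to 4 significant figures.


d = a / sqrt(h^2+k^2+l^2)
d = 0.3485 / sqrt(9) = 0.116167 nm
lambda = 2*d*sin(theta)  =>  sin(theta) = lambda / (2*d)
sin(theta) = 0.0998 / (2 * 0.116167) = 0.429555
theta = 25.44 deg


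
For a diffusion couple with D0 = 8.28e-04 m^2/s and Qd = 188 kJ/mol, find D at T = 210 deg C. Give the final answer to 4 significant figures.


D = D0 * exp(-Qd / (R*T))
T = 483.15 K
D = 8.28e-04 * exp(-188e3 / (8.314 * 483.15))
D = 3.909e-24 m^2/s


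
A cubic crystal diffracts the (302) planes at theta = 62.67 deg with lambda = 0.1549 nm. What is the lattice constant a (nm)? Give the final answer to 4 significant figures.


d = lambda / (2*sin(theta))
d = 0.1549 / (2*sin(62.67 deg))
d = 0.0871815 nm
a = d * sqrt(h^2+k^2+l^2) = 0.0871815 * sqrt(13)
a = 0.3143 nm


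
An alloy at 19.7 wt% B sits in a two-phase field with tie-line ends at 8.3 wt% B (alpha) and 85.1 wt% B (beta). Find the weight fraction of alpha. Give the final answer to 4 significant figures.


f_alpha = (C_beta - C0) / (C_beta - C_alpha)
f_alpha = (85.1 - 19.7) / (85.1 - 8.3)
f_alpha = 0.8516


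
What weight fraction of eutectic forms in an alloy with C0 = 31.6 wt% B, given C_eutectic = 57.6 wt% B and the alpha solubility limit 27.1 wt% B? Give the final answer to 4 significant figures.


f_primary = (C_e - C0) / (C_e - C_alpha_max)
f_primary = (57.6 - 31.6) / (57.6 - 27.1)
f_primary = 0.852459
f_eutectic = 1 - 0.852459 = 0.1475


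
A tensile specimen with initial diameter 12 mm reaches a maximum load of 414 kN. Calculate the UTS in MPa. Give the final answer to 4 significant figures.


A0 = pi*(d/2)^2 = pi*(12/2)^2 = 113.097 mm^2
UTS = F_max / A0 = 414*1000 / 113.097
UTS = 3661 MPa


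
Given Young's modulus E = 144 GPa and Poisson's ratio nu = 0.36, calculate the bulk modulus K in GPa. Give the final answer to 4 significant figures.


K = E / (3*(1-2*nu))
K = 144 / (3*(1-2*0.36))
K = 171.4 GPa


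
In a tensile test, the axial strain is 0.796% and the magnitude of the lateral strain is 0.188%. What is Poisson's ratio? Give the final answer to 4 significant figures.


nu = -epsilon_lat / epsilon_axial
Lateral strain is contraction (negative), so using magnitudes:
nu = 0.188 / 0.796
nu = 0.2362


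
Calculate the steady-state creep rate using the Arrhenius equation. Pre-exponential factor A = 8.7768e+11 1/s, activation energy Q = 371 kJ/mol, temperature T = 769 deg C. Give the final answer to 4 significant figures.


rate = A * exp(-Q / (R*T))
T = 769 + 273.15 = 1042.15 K
rate = 8.7768e+11 * exp(-371e3 / (8.314 * 1042.15))
rate = 2.225e-07 1/s


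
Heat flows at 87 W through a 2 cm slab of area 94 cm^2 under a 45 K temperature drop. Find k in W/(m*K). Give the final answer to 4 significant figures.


k = Q*L / (A*dT)
L = 0.02 m, A = 9.4e-03 m^2
k = 87 * 0.02 / (9.4e-03 * 45)
k = 4.113 W/(m*K)


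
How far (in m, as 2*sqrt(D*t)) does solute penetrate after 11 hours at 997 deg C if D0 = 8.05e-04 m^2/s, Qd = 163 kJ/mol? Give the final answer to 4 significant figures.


Step 1: D = D0 * exp(-Qd/(R*T))
T = 1270.15 K
D = 8.05e-04 * exp(-163e3 / (8.314 * 1270.15)) = 1.593e-10 m^2/s
Step 2: L = 2*sqrt(D*t)
t = 11 h = 39600 s
L = 2*sqrt(1.593e-10 * 39600) = 5.023e-03 m


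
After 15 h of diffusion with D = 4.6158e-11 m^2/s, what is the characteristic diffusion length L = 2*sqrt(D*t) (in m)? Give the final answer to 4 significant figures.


t = 15 hr = 54000 s
Diffusion length = 2*sqrt(D*t)
= 2*sqrt(4.6158e-11 * 54000)
= 3.158e-03 m


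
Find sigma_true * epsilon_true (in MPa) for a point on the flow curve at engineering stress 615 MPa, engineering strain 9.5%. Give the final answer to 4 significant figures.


sigma_true = sigma_eng * (1 + epsilon_eng)
sigma_true = 615 * (1 + 0.095) = 673.425 MPa
epsilon_true = ln(1 + epsilon_eng)
epsilon_true = ln(1 + 0.095) = 0.0907544
sigma_true * epsilon_true = 673.425 * 0.0907544 = 61.12 MPa


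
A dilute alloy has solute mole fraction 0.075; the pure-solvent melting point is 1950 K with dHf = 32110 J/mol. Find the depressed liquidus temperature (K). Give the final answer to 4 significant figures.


dT = R*Tm^2*x / dHf
dT = 8.314 * 1950^2 * 0.075 / 32110
dT = 73.8414 K
T_new = 1950 - 73.8414 = 1876 K


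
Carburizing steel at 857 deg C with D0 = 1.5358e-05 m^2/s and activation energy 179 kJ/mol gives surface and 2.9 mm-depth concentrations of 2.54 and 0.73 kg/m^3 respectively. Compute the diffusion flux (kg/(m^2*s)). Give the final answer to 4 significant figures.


Step 1: D = D0 * exp(-Qd/(R*T))
T = 857 + 273.15 = 1130.15 K
D = 1.5358e-05 * exp(-179e3 / (8.314 * 1130.15)) = 8.18083e-14 m^2/s
Step 2: J = D * (C1 - C2) / dx
J = 8.18083e-14 * (2.54 - 0.73) / 2.9e-03
J = 5.106e-11 kg/(m^2*s)


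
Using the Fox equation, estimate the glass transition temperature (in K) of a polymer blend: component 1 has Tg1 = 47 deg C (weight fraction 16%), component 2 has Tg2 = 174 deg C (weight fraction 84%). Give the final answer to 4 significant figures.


1/Tg = w1/Tg1 + w2/Tg2 (in Kelvin)
Tg1 = 320.15 K, Tg2 = 447.15 K
1/Tg = 0.16/320.15 + 0.84/447.15
Tg = 420.5 K


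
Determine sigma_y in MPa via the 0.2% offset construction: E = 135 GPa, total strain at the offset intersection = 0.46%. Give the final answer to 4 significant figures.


Offset strain = 0.002
Elastic strain at yield = total_strain - offset = 4.6e-03 - 0.002 = 2.6e-03
sigma_y = E * elastic_strain = 135000 * 2.6e-03
sigma_y = 351 MPa


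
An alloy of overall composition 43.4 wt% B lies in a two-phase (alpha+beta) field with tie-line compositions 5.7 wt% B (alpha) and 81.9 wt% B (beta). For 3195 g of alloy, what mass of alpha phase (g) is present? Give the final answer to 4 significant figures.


f_alpha = (C_beta - C0) / (C_beta - C_alpha)
f_alpha = (81.9 - 43.4) / (81.9 - 5.7) = 0.505249
m_alpha = f_alpha * m_total = 0.505249 * 3195 = 1614 g


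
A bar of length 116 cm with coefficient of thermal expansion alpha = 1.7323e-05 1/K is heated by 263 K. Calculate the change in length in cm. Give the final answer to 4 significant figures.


dL = L0 * alpha * dT
dL = 116 * 1.7323e-05 * 263
dL = 0.5285 cm


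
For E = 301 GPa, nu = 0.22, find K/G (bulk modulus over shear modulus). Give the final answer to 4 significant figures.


G = E / (2*(1+nu))
G = 301 / (2*(1+0.22)) = 123.361 GPa
K = E / (3*(1-2*nu))
K = 301 / (3*(1-2*0.22)) = 179.167 GPa
K/G = 179.167 / 123.361 = 1.452


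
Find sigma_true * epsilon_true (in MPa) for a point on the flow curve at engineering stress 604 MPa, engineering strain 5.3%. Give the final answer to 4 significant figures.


sigma_true = sigma_eng * (1 + epsilon_eng)
sigma_true = 604 * (1 + 0.053) = 636.012 MPa
epsilon_true = ln(1 + epsilon_eng)
epsilon_true = ln(1 + 0.053) = 0.0516432
sigma_true * epsilon_true = 636.012 * 0.0516432 = 32.85 MPa


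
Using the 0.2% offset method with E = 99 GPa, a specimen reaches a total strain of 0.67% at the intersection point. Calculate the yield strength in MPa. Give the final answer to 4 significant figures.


Offset strain = 0.002
Elastic strain at yield = total_strain - offset = 6.7e-03 - 0.002 = 4.7e-03
sigma_y = E * elastic_strain = 99000 * 4.7e-03
sigma_y = 465.3 MPa


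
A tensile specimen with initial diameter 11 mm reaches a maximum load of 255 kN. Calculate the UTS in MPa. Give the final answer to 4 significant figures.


A0 = pi*(d/2)^2 = pi*(11/2)^2 = 95.0332 mm^2
UTS = F_max / A0 = 255*1000 / 95.0332
UTS = 2683 MPa


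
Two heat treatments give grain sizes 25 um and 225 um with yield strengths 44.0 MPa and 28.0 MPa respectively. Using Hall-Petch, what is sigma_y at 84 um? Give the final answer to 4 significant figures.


sigma_y = sigma0 + k / sqrt(d)
1/sqrt(d1) = 1/sqrt(2.5e-05) = 200;  1/sqrt(d2) = 66.6667
k = (sigma1 - sigma2) / (1/sqrt(d1) - 1/sqrt(d2)) = (44.0 - 28.0) / (200 - 66.6667) = 0.12 MPa*m^0.5
sigma0 = sigma1 - k/sqrt(d1) = 44.0 - 0.12*200 = 20 MPa
sigma_y(d3) = 20 + 0.12 / sqrt(8.4e-05) = 33.09 MPa


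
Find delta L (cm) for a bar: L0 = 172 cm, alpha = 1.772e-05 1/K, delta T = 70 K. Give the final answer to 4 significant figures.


dL = L0 * alpha * dT
dL = 172 * 1.772e-05 * 70
dL = 0.2133 cm


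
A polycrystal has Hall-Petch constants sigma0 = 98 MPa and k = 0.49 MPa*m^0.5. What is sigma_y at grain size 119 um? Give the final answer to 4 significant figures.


sigma_y = sigma0 + k / sqrt(d)
d = 119 um = 1.19e-04 m
sigma_y = 98 + 0.49 / sqrt(1.19e-04)
sigma_y = 142.9 MPa


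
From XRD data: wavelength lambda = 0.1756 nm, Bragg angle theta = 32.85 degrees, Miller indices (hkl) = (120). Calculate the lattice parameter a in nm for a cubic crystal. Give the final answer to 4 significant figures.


d = lambda / (2*sin(theta))
d = 0.1756 / (2*sin(32.85 deg))
d = 0.161861 nm
a = d * sqrt(h^2+k^2+l^2) = 0.161861 * sqrt(5)
a = 0.3619 nm


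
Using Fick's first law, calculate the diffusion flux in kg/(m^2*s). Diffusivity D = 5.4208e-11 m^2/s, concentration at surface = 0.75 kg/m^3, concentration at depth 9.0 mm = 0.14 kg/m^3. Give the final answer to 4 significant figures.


J = -D * (dC/dx) = D * (C1 - C2) / dx
J = 5.4208e-11 * (0.75 - 0.14) / 9e-03
J = 3.674e-09 kg/(m^2*s)


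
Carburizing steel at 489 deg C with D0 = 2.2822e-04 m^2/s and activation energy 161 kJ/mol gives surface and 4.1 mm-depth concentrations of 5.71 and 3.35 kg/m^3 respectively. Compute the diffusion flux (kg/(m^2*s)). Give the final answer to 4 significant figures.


Step 1: D = D0 * exp(-Qd/(R*T))
T = 489 + 273.15 = 762.15 K
D = 2.2822e-04 * exp(-161e3 / (8.314 * 762.15)) = 2.10705e-15 m^2/s
Step 2: J = D * (C1 - C2) / dx
J = 2.10705e-15 * (5.71 - 3.35) / 4.1e-03
J = 1.213e-12 kg/(m^2*s)


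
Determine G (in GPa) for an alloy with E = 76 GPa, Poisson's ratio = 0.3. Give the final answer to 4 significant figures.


G = E / (2*(1+nu))
G = 76 / (2*(1+0.3))
G = 29.23 GPa


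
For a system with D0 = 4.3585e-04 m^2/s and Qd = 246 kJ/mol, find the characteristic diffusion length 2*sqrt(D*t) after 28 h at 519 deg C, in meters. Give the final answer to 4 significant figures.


Step 1: D = D0 * exp(-Qd/(R*T))
T = 792.15 K
D = 4.3585e-04 * exp(-246e3 / (8.314 * 792.15)) = 2.61473e-20 m^2/s
Step 2: L = 2*sqrt(D*t)
t = 28 h = 100800 s
L = 2*sqrt(2.61473e-20 * 100800) = 1.027e-07 m


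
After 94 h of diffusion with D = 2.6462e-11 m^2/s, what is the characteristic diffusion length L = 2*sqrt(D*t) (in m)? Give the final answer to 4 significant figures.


t = 94 hr = 338400 s
Diffusion length = 2*sqrt(D*t)
= 2*sqrt(2.6462e-11 * 338400)
= 5.985e-03 m


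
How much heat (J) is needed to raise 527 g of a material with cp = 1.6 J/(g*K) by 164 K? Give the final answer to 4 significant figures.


Q = m * cp * dT
Q = 527 * 1.6 * 164
Q = 138300 J


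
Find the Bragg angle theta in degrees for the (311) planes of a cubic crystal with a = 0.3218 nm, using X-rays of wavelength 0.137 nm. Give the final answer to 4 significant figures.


d = a / sqrt(h^2+k^2+l^2)
d = 0.3218 / sqrt(11) = 0.0970264 nm
lambda = 2*d*sin(theta)  =>  sin(theta) = lambda / (2*d)
sin(theta) = 0.137 / (2 * 0.0970264) = 0.705994
theta = 44.91 deg


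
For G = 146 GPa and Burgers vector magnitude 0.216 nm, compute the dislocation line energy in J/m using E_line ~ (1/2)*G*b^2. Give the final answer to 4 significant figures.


E = G*b^2/2
b = 0.216 nm = 2.16e-10 m
G = 146 GPa = 1.46e+11 Pa
E = 0.5 * 1.46e+11 * (2.16e-10)^2
E = 3.406e-09 J/m


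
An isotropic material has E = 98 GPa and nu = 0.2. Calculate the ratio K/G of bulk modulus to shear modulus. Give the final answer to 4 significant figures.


G = E / (2*(1+nu))
G = 98 / (2*(1+0.2)) = 40.8333 GPa
K = E / (3*(1-2*nu))
K = 98 / (3*(1-2*0.2)) = 54.4444 GPa
K/G = 54.4444 / 40.8333 = 1.333


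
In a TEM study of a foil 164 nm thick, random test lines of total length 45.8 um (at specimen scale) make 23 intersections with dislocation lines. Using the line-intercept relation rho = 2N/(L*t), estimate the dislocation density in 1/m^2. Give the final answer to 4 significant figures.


rho = 2N / (L * t)
L = 45.8 um = 4.58e-05 m, t = 164 nm = 1.64e-07 m
rho = 2 * 23 / (4.58e-05 * 1.64e-07)
rho = 6.124e+12 1/m^2


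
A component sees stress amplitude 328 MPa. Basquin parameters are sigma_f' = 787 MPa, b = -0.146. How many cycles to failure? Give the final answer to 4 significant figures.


sigma_a = sigma_f' * (2*Nf)^b
2*Nf = (sigma_a / sigma_f')^(1/b)
2*Nf = (328 / 787)^(1/-0.146)
2*Nf = 401.265
Nf = 200.6 cycles


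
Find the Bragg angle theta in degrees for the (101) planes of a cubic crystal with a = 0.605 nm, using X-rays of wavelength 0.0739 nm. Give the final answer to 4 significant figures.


d = a / sqrt(h^2+k^2+l^2)
d = 0.605 / sqrt(2) = 0.4278 nm
lambda = 2*d*sin(theta)  =>  sin(theta) = lambda / (2*d)
sin(theta) = 0.0739 / (2 * 0.4278) = 0.0863722
theta = 4.955 deg


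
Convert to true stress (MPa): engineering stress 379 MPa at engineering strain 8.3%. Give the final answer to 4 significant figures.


sigma_true = sigma_eng * (1 + epsilon_eng)
sigma_true = 379 * (1 + 0.083)
sigma_true = 410.5 MPa


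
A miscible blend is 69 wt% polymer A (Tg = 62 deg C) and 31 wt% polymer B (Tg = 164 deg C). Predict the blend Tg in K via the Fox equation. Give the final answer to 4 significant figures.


1/Tg = w1/Tg1 + w2/Tg2 (in Kelvin)
Tg1 = 335.15 K, Tg2 = 437.15 K
1/Tg = 0.69/335.15 + 0.31/437.15
Tg = 361.3 K


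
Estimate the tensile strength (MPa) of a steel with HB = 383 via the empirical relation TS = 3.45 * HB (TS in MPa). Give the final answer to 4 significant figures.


TS (MPa) = 3.45 * HB
TS = 3.45 * 383
TS = 1321 MPa


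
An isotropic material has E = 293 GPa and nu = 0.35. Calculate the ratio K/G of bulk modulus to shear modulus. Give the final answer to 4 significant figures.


G = E / (2*(1+nu))
G = 293 / (2*(1+0.35)) = 108.519 GPa
K = E / (3*(1-2*nu))
K = 293 / (3*(1-2*0.35)) = 325.556 GPa
K/G = 325.556 / 108.519 = 3


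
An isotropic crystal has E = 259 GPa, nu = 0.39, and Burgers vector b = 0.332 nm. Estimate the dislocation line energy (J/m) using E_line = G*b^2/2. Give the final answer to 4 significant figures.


Step 1: G = E / (2*(1+nu))
G = 259 / (2*(1+0.39)) = 93.1655 GPa = 9.31655e+10 Pa
Step 2: E_line = G*b^2/2
b = 0.332 nm = 3.32e-10 m
E_line = 0.5 * 9.31655e+10 * (3.32e-10)^2 = 5.135e-09 J/m


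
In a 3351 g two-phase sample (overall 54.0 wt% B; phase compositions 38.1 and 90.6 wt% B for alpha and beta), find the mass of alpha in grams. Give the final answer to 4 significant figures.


f_alpha = (C_beta - C0) / (C_beta - C_alpha)
f_alpha = (90.6 - 54.0) / (90.6 - 38.1) = 0.697143
m_alpha = f_alpha * m_total = 0.697143 * 3351 = 2336 g


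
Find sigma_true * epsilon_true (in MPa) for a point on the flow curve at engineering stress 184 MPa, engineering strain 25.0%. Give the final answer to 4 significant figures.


sigma_true = sigma_eng * (1 + epsilon_eng)
sigma_true = 184 * (1 + 0.25) = 230 MPa
epsilon_true = ln(1 + epsilon_eng)
epsilon_true = ln(1 + 0.25) = 0.223144
sigma_true * epsilon_true = 230 * 0.223144 = 51.32 MPa


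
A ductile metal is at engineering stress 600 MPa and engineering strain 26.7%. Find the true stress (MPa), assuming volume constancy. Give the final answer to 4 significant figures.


sigma_true = sigma_eng * (1 + epsilon_eng)
sigma_true = 600 * (1 + 0.267)
sigma_true = 760.2 MPa


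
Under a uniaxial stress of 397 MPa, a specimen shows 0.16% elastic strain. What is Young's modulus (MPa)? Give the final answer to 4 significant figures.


E = sigma / epsilon
epsilon = 0.16% = 1.6e-03
E = 397 / 1.6e-03
E = 248100 MPa


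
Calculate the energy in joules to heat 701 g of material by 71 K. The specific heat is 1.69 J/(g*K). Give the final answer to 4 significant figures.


Q = m * cp * dT
Q = 701 * 1.69 * 71
Q = 84110 J


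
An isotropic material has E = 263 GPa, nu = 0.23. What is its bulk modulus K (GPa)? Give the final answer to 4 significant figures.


K = E / (3*(1-2*nu))
K = 263 / (3*(1-2*0.23))
K = 162.3 GPa


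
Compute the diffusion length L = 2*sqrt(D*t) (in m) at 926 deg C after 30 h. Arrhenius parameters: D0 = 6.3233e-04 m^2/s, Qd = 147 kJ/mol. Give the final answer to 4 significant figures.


Step 1: D = D0 * exp(-Qd/(R*T))
T = 1199.15 K
D = 6.3233e-04 * exp(-147e3 / (8.314 * 1199.15)) = 2.49709e-10 m^2/s
Step 2: L = 2*sqrt(D*t)
t = 30 h = 108000 s
L = 2*sqrt(2.49709e-10 * 108000) = 0.01039 m


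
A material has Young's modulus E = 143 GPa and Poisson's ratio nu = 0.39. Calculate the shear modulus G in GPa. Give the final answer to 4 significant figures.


G = E / (2*(1+nu))
G = 143 / (2*(1+0.39))
G = 51.44 GPa


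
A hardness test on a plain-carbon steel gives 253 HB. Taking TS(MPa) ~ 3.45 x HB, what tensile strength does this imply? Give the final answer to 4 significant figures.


TS (MPa) = 3.45 * HB
TS = 3.45 * 253
TS = 872.9 MPa


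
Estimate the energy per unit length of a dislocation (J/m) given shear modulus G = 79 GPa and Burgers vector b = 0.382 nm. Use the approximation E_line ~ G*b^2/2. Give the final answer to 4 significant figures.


E = G*b^2/2
b = 0.382 nm = 3.82e-10 m
G = 79 GPa = 7.9e+10 Pa
E = 0.5 * 7.9e+10 * (3.82e-10)^2
E = 5.764e-09 J/m


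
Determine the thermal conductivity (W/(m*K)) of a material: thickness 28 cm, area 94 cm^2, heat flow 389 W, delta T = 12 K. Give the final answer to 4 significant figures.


k = Q*L / (A*dT)
L = 0.28 m, A = 9.4e-03 m^2
k = 389 * 0.28 / (9.4e-03 * 12)
k = 965.6 W/(m*K)


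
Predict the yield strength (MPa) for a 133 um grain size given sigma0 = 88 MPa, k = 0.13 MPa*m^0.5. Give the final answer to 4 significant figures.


sigma_y = sigma0 + k / sqrt(d)
d = 133 um = 1.33e-04 m
sigma_y = 88 + 0.13 / sqrt(1.33e-04)
sigma_y = 99.27 MPa


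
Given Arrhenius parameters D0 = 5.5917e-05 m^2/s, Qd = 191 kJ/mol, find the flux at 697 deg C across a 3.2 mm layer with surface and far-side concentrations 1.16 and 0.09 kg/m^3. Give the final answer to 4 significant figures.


Step 1: D = D0 * exp(-Qd/(R*T))
T = 697 + 273.15 = 970.15 K
D = 5.5917e-05 * exp(-191e3 / (8.314 * 970.15)) = 2.9066e-15 m^2/s
Step 2: J = D * (C1 - C2) / dx
J = 2.9066e-15 * (1.16 - 0.09) / 3.2e-03
J = 9.719e-13 kg/(m^2*s)


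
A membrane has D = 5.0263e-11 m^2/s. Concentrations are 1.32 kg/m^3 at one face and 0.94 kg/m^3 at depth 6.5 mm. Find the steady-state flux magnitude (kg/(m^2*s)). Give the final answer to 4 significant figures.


J = -D * (dC/dx) = D * (C1 - C2) / dx
J = 5.0263e-11 * (1.32 - 0.94) / 6.5e-03
J = 2.938e-09 kg/(m^2*s)


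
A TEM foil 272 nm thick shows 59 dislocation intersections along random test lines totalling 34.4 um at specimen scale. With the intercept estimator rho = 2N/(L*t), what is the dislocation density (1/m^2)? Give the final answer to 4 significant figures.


rho = 2N / (L * t)
L = 34.4 um = 3.44e-05 m, t = 272 nm = 2.72e-07 m
rho = 2 * 59 / (3.44e-05 * 2.72e-07)
rho = 1.261e+13 1/m^2


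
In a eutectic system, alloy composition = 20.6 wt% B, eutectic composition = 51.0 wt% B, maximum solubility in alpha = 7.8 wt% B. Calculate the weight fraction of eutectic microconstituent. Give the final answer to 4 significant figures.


f_primary = (C_e - C0) / (C_e - C_alpha_max)
f_primary = (51.0 - 20.6) / (51.0 - 7.8)
f_primary = 0.703704
f_eutectic = 1 - 0.703704 = 0.2963


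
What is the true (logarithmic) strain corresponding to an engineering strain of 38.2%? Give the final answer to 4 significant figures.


epsilon_true = ln(1 + epsilon_eng)
epsilon_true = ln(1 + 0.382)
epsilon_true = 0.3235


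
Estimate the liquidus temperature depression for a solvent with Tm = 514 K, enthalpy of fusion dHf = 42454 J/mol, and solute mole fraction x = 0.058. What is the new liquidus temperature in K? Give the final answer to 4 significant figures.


dT = R*Tm^2*x / dHf
dT = 8.314 * 514^2 * 0.058 / 42454
dT = 3.00086 K
T_new = 514 - 3.00086 = 511 K


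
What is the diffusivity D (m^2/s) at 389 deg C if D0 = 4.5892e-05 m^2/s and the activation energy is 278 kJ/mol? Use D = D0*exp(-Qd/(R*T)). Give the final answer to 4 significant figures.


D = D0 * exp(-Qd / (R*T))
T = 662.15 K
D = 4.5892e-05 * exp(-278e3 / (8.314 * 662.15))
D = 5.377e-27 m^2/s


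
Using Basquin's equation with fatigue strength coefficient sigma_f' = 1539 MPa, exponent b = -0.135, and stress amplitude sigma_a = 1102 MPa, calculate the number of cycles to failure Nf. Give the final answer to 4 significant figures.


sigma_a = sigma_f' * (2*Nf)^b
2*Nf = (sigma_a / sigma_f')^(1/b)
2*Nf = (1102 / 1539)^(1/-0.135)
2*Nf = 11.8713
Nf = 5.936 cycles


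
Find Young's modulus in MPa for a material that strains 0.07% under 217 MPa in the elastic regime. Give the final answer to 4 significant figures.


E = sigma / epsilon
epsilon = 0.07% = 7e-04
E = 217 / 7e-04
E = 310000 MPa


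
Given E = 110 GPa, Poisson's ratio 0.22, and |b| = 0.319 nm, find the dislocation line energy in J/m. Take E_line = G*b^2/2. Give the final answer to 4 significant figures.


Step 1: G = E / (2*(1+nu))
G = 110 / (2*(1+0.22)) = 45.082 GPa = 4.5082e+10 Pa
Step 2: E_line = G*b^2/2
b = 0.319 nm = 3.19e-10 m
E_line = 0.5 * 4.5082e+10 * (3.19e-10)^2 = 2.294e-09 J/m


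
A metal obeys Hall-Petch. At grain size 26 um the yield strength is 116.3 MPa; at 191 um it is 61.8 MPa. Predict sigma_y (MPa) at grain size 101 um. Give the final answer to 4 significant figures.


sigma_y = sigma0 + k / sqrt(d)
1/sqrt(d1) = 1/sqrt(2.6e-05) = 196.116;  1/sqrt(d2) = 72.3575
k = (sigma1 - sigma2) / (1/sqrt(d1) - 1/sqrt(d2)) = (116.3 - 61.8) / (196.116 - 72.3575) = 0.440373 MPa*m^0.5
sigma0 = sigma1 - k/sqrt(d1) = 116.3 - 0.440373*196.116 = 29.9357 MPa
sigma_y(d3) = 29.9357 + 0.440373 / sqrt(1.01e-04) = 73.75 MPa


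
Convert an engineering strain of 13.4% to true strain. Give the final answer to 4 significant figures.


epsilon_true = ln(1 + epsilon_eng)
epsilon_true = ln(1 + 0.134)
epsilon_true = 0.1258


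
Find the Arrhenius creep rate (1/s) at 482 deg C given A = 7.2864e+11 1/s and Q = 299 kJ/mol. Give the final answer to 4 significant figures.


rate = A * exp(-Q / (R*T))
T = 482 + 273.15 = 755.15 K
rate = 7.2864e+11 * exp(-299e3 / (8.314 * 755.15))
rate = 1.512e-09 1/s


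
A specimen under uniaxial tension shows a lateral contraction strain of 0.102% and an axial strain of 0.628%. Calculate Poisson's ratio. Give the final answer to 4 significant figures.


nu = -epsilon_lat / epsilon_axial
Lateral strain is contraction (negative), so using magnitudes:
nu = 0.102 / 0.628
nu = 0.1624


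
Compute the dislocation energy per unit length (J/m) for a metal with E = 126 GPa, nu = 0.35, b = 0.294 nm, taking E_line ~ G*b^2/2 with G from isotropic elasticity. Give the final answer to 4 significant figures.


Step 1: G = E / (2*(1+nu))
G = 126 / (2*(1+0.35)) = 46.6667 GPa = 4.66667e+10 Pa
Step 2: E_line = G*b^2/2
b = 0.294 nm = 2.94e-10 m
E_line = 0.5 * 4.66667e+10 * (2.94e-10)^2 = 2.017e-09 J/m


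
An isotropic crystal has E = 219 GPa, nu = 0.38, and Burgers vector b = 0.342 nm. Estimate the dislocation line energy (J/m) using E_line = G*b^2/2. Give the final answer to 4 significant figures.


Step 1: G = E / (2*(1+nu))
G = 219 / (2*(1+0.38)) = 79.3478 GPa = 7.93478e+10 Pa
Step 2: E_line = G*b^2/2
b = 0.342 nm = 3.42e-10 m
E_line = 0.5 * 7.93478e+10 * (3.42e-10)^2 = 4.64e-09 J/m


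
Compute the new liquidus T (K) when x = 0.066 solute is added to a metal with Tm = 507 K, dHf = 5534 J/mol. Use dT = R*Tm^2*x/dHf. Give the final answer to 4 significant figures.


dT = R*Tm^2*x / dHf
dT = 8.314 * 507^2 * 0.066 / 5534
dT = 25.4877 K
T_new = 507 - 25.4877 = 481.5 K


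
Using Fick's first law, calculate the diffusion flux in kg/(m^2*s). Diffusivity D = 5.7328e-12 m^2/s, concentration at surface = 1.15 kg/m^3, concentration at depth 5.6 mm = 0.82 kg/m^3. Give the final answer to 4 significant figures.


J = -D * (dC/dx) = D * (C1 - C2) / dx
J = 5.7328e-12 * (1.15 - 0.82) / 5.6e-03
J = 3.378e-10 kg/(m^2*s)


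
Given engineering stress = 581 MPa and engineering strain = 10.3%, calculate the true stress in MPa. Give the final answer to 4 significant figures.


sigma_true = sigma_eng * (1 + epsilon_eng)
sigma_true = 581 * (1 + 0.103)
sigma_true = 640.8 MPa


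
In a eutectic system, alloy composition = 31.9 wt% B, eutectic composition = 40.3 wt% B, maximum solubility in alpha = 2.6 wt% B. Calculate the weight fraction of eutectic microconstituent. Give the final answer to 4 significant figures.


f_primary = (C_e - C0) / (C_e - C_alpha_max)
f_primary = (40.3 - 31.9) / (40.3 - 2.6)
f_primary = 0.222812
f_eutectic = 1 - 0.222812 = 0.7772


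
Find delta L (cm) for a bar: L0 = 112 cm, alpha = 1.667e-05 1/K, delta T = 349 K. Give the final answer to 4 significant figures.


dL = L0 * alpha * dT
dL = 112 * 1.667e-05 * 349
dL = 0.6516 cm


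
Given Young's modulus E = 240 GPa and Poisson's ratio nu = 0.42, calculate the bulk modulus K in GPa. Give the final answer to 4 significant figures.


K = E / (3*(1-2*nu))
K = 240 / (3*(1-2*0.42))
K = 500 GPa


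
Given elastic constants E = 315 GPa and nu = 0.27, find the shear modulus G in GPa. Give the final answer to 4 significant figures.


G = E / (2*(1+nu))
G = 315 / (2*(1+0.27))
G = 124 GPa


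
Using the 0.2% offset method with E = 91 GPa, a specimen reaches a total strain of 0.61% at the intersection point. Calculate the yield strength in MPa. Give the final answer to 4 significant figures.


Offset strain = 0.002
Elastic strain at yield = total_strain - offset = 6.1e-03 - 0.002 = 4.1e-03
sigma_y = E * elastic_strain = 91000 * 4.1e-03
sigma_y = 373.1 MPa


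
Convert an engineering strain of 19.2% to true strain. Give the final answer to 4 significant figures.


epsilon_true = ln(1 + epsilon_eng)
epsilon_true = ln(1 + 0.192)
epsilon_true = 0.1756


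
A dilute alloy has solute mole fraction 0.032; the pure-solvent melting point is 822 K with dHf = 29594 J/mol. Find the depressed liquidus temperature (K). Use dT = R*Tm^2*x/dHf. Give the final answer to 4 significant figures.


dT = R*Tm^2*x / dHf
dT = 8.314 * 822^2 * 0.032 / 29594
dT = 6.07435 K
T_new = 822 - 6.07435 = 815.9 K


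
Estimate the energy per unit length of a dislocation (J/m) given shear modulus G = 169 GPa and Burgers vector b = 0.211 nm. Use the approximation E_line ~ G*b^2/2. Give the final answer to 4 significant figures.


E = G*b^2/2
b = 0.211 nm = 2.11e-10 m
G = 169 GPa = 1.69e+11 Pa
E = 0.5 * 1.69e+11 * (2.11e-10)^2
E = 3.762e-09 J/m
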